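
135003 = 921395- 786392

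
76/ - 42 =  - 2  +  4/21 = - 1.81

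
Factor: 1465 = 5^1*293^1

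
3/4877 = 3/4877 = 0.00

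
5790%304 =14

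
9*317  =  2853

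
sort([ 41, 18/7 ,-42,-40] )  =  [ - 42, - 40, 18/7 , 41 ]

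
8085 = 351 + 7734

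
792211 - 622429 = 169782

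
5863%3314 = 2549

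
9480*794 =7527120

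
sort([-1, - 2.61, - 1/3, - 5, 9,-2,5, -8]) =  [- 8, - 5,- 2.61, - 2 ,-1, - 1/3, 5, 9 ]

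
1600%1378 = 222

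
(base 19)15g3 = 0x230b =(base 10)8971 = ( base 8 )21413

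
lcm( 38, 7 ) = 266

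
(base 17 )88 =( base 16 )90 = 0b10010000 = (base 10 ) 144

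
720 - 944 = -224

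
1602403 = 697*2299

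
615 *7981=4908315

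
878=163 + 715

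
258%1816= 258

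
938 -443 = 495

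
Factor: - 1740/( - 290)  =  6=2^1*3^1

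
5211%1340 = 1191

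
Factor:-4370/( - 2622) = 3^ ( - 1) * 5^1 = 5/3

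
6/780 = 1/130 = 0.01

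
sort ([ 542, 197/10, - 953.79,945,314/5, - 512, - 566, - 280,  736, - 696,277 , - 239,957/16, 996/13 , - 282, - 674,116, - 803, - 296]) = [ - 953.79, - 803,-696,  -  674, - 566, - 512 , - 296,  -  282, - 280, - 239, 197/10,  957/16,314/5 , 996/13,116,  277,  542,736 , 945 ]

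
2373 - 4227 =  -1854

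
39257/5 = 39257/5 = 7851.40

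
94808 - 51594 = 43214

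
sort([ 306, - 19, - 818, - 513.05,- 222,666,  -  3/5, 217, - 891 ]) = [ - 891, - 818, - 513.05, - 222, - 19,-3/5,217, 306,666]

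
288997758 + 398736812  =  687734570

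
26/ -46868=-13/23434 =-0.00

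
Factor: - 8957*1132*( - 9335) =94650589540=2^2*5^1*13^2*53^1*283^1*1867^1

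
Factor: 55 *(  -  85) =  - 5^2*11^1 *17^1  =  - 4675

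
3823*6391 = 24432793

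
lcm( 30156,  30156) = 30156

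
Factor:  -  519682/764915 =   -  2^1 *5^ (-1)*17^(-1)*8999^( - 1)*259841^1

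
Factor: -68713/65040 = -2^( - 4 )*3^(  -  1)*5^(-1)*271^(-1 )*68713^1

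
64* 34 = 2176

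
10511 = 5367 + 5144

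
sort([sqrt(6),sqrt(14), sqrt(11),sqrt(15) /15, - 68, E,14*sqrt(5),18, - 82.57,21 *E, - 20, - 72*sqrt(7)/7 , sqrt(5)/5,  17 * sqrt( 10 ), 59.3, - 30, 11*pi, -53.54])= [ - 82.57,-68,- 53.54, -30, - 72*sqrt(7)/7,-20,sqrt(15)/15 , sqrt(5)/5,sqrt( 6),E,sqrt(11 ), sqrt(14 )  ,  18,14*sqrt(5 ),11*pi, 17*sqrt( 10)  ,  21*E, 59.3 ] 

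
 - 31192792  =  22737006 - 53929798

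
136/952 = 1/7  =  0.14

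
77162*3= 231486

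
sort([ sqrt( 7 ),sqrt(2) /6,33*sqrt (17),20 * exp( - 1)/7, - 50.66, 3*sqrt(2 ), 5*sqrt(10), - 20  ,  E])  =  [ - 50.66, - 20, sqrt( 2 )/6 , 20*exp( - 1)/7, sqrt(7) , E,3 * sqrt(2),5 *sqrt ( 10),33*sqrt(17)]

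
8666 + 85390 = 94056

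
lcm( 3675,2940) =14700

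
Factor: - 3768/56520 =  - 3^( - 1 )*5^( - 1 )=- 1/15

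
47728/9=5303  +  1/9 = 5303.11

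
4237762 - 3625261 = 612501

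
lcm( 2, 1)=2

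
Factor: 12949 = 23^1*563^1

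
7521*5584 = 41997264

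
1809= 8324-6515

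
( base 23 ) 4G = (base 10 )108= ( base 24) 4c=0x6C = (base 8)154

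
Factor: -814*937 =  - 2^1  *11^1*37^1 * 937^1  =  - 762718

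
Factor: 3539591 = 11^1*151^1*2131^1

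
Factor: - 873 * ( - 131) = 3^2 * 97^1*131^1 = 114363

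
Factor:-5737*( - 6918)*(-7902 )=  -  313619048532=- 2^2*3^3 *439^1*1153^1*5737^1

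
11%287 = 11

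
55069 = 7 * 7867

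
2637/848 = 2637/848 = 3.11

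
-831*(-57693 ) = 47942883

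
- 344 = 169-513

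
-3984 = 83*( - 48)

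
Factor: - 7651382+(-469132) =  - 8120514 = -2^1*3^1*179^1*7561^1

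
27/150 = 9/50 = 0.18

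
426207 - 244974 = 181233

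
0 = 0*54886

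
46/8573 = 46/8573 = 0.01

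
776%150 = 26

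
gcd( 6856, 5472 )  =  8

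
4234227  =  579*7313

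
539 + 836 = 1375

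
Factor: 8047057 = 8047057^1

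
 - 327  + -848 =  - 1175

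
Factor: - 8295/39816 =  - 5/24 = - 2^( - 3 )*3^( - 1 )*5^1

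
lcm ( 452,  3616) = 3616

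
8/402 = 4/201   =  0.02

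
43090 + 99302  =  142392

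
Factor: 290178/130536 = 329/148 =2^( - 2)*7^1*37^( - 1 )*47^1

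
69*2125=146625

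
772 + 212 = 984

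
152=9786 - 9634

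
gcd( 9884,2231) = 1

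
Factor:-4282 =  -2^1*2141^1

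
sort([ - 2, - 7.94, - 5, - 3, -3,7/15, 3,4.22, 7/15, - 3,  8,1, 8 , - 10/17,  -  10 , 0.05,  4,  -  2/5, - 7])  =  [ - 10 , - 7.94, - 7,-5, - 3,- 3 , - 3,-2, - 10/17,  -  2/5,  0.05,7/15,7/15,1 , 3 , 4, 4.22,  8 , 8]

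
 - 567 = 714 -1281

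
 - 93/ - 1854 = 31/618  =  0.05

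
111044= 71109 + 39935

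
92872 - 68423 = 24449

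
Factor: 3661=7^1 * 523^1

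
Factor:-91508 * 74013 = -2^2*3^1 * 22877^1*24671^1 = - 6772781604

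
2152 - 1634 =518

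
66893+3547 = 70440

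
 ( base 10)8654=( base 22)hj8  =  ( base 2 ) 10000111001110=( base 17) 1cg1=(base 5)234104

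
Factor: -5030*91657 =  - 461034710 = -2^1* 5^1*151^1 * 503^1*607^1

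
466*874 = 407284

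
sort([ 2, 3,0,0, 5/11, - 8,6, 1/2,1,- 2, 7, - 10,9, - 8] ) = [-10, - 8, - 8, - 2, 0, 0 , 5/11, 1/2,1, 2, 3,6, 7,9 ]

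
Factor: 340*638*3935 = 2^3 *5^2 * 11^1*17^1 * 29^1 * 787^1  =  853580200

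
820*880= 721600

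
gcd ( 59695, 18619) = 1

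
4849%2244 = 361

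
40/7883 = 40/7883 = 0.01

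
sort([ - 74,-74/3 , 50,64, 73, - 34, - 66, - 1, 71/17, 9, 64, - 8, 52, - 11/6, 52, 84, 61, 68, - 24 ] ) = [-74,  -  66 , - 34,-74/3,- 24, - 8,-11/6, - 1, 71/17,9,50, 52, 52,61, 64, 64, 68, 73,84]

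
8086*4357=35230702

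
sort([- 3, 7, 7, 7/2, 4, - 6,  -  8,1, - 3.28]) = [ - 8, - 6 ,-3.28, - 3, 1, 7/2, 4, 7, 7]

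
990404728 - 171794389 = 818610339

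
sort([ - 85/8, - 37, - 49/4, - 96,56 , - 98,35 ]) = [ - 98, - 96, - 37, - 49/4, - 85/8,35,  56]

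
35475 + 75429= 110904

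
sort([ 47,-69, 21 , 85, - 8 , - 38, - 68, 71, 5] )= [ - 69, - 68, - 38, -8, 5, 21,47, 71 , 85]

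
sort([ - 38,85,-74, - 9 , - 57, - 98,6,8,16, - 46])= [ - 98, - 74, -57, - 46, - 38, - 9,  6, 8 , 16,85]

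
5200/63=5200/63 = 82.54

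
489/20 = 489/20 = 24.45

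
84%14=0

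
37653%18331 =991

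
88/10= 8 + 4/5 = 8.80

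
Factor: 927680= 2^6*5^1*13^1*223^1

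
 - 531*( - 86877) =46131687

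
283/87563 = 283/87563 = 0.00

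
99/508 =99/508  =  0.19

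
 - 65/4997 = -1 + 4932/4997=- 0.01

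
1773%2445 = 1773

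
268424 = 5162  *52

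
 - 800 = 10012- 10812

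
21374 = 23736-2362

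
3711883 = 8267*449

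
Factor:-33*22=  - 726 = - 2^1*3^1*11^2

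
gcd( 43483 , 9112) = 67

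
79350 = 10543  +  68807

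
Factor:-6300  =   - 2^2* 3^2*5^2*7^1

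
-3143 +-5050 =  - 8193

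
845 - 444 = 401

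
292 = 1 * 292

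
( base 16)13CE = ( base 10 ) 5070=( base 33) 4ll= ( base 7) 20532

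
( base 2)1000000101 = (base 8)1005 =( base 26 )JN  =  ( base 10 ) 517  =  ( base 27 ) J4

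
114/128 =57/64=0.89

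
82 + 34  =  116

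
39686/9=4409 + 5/9 = 4409.56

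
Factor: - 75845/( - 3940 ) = 77/4  =  2^(  -  2) * 7^1* 11^1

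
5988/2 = 2994 = 2994.00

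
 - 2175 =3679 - 5854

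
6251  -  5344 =907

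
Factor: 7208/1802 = 2^2 = 4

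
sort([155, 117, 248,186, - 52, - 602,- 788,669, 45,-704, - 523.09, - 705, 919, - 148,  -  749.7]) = [ - 788, - 749.7, -705, - 704, -602,-523.09,-148, - 52, 45,117,155, 186, 248,669, 919]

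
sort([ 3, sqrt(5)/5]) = [ sqrt(5 )/5,3]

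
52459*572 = 30006548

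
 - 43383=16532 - 59915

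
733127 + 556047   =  1289174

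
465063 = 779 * 597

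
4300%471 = 61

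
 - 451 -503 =-954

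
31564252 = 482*65486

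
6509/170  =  38 + 49/170 = 38.29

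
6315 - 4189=2126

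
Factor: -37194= -2^1*3^1*6199^1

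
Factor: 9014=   2^1*4507^1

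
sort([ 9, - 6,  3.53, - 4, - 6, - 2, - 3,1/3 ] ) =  [ - 6, - 6, - 4, - 3,-2 , 1/3, 3.53,  9 ] 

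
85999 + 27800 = 113799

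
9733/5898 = 9733/5898 = 1.65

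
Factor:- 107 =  - 107^1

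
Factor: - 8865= -3^2*5^1 *197^1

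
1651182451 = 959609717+691572734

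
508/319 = 508/319 = 1.59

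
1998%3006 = 1998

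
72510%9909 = 3147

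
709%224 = 37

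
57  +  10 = 67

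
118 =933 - 815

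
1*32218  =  32218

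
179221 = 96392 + 82829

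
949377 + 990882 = 1940259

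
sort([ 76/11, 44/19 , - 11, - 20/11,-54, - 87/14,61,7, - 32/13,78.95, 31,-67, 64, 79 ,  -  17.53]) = [- 67, - 54,  -  17.53,-11, - 87/14, - 32/13,  -  20/11, 44/19, 76/11, 7, 31, 61, 64,78.95, 79]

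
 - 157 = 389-546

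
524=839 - 315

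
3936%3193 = 743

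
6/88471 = 6/88471=0.00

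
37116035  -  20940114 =16175921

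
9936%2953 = 1077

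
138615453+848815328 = 987430781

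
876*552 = 483552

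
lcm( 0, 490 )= 0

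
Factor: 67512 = 2^3*3^1*29^1*97^1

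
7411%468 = 391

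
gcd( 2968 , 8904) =2968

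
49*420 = 20580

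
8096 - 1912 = 6184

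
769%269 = 231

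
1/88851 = 1/88851=0.00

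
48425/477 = 48425/477 =101.52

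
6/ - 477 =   -  2/159 = - 0.01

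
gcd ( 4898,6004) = 158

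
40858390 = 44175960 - 3317570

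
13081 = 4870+8211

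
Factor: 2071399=11^2*17^1*19^1*53^1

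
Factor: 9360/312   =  30=2^1*3^1*5^1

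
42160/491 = 85+425/491= 85.87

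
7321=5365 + 1956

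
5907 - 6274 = -367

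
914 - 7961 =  - 7047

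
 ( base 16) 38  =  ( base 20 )2g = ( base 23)2A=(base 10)56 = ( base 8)70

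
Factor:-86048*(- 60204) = 2^7*3^1 * 29^1*173^1*2689^1 = 5180433792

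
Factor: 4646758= 2^1*2323379^1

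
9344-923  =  8421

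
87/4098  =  29/1366 = 0.02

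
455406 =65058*7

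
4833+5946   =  10779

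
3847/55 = 69  +  52/55 = 69.95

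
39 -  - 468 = 507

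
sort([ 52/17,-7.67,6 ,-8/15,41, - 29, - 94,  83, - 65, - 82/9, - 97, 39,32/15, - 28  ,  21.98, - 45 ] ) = [ - 97, - 94, - 65, - 45, - 29, - 28, - 82/9,  -  7.67,-8/15, 32/15,52/17,6, 21.98,39,  41,83] 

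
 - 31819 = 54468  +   -86287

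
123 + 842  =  965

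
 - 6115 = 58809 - 64924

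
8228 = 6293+1935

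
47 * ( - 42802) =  - 2011694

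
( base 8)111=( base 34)25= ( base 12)61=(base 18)41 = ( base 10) 73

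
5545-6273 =-728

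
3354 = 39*86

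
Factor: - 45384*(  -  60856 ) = 2761888704=2^6*3^1*31^1*61^1*7607^1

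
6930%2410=2110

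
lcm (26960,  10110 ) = 80880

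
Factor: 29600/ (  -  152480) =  - 5^1*37^1*953^( - 1) = - 185/953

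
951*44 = 41844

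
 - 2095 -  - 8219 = 6124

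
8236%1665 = 1576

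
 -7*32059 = -224413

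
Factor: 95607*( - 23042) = -2^1*3^3*41^1*281^1*3541^1 = - 2202976494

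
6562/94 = 3281/47 = 69.81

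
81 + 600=681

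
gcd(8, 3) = 1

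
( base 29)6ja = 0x15e7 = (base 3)21200200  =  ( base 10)5607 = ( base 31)5PR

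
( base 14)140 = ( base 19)D5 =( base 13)165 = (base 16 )FC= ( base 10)252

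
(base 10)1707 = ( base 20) 457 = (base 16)6ab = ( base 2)11010101011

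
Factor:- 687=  - 3^1*229^1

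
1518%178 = 94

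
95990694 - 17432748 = 78557946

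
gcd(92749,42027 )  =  1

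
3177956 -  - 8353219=11531175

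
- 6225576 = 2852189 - 9077765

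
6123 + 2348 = 8471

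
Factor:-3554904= - 2^3*3^1 * 17^1 * 8713^1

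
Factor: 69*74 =5106=2^1 * 3^1*23^1*37^1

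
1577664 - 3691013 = - 2113349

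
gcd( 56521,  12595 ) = 1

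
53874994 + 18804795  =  72679789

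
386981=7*55283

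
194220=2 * 97110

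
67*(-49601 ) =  - 3323267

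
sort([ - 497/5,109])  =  [ - 497/5,109 ] 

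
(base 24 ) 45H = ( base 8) 4611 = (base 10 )2441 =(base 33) 27W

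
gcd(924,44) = 44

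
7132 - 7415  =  -283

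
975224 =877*1112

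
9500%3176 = 3148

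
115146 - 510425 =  - 395279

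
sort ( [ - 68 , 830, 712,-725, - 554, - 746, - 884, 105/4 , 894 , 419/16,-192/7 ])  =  [ - 884, - 746 , - 725, - 554, - 68, - 192/7,419/16, 105/4,712,830,894]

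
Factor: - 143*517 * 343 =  - 7^3*11^2 * 13^1*47^1 = - 25358333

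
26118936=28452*918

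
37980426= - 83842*( - 453)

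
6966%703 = 639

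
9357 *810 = 7579170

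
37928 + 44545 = 82473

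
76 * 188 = 14288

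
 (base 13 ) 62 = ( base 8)120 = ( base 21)3h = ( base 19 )44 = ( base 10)80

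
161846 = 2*80923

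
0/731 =0  =  0.00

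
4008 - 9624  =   - 5616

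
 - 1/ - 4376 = 1/4376 = 0.00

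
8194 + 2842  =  11036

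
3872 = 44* 88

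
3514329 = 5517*637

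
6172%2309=1554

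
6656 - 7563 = - 907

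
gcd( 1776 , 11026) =74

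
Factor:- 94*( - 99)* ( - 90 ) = -837540  =  - 2^2*3^4*5^1*11^1*47^1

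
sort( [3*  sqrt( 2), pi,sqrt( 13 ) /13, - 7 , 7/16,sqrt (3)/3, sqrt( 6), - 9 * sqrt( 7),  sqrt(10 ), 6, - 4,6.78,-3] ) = [ - 9 * sqrt( 7 ),-7, - 4, - 3,sqrt( 13 ) /13,7/16, sqrt (3)/3,sqrt( 6 ),pi  ,  sqrt( 10),3*sqrt ( 2),6,6.78]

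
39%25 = 14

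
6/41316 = 1/6886= 0.00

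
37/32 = 1 + 5/32 = 1.16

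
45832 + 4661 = 50493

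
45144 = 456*99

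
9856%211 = 150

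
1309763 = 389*3367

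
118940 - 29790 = 89150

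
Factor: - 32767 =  - 7^1*31^1*151^1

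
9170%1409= 716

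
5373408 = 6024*892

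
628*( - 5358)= - 3364824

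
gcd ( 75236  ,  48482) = 14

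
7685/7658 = 1+27/7658=1.00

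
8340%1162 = 206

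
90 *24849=2236410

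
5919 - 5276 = 643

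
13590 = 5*2718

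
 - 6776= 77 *( - 88)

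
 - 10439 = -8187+-2252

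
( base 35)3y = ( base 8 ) 213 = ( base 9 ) 164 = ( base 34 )43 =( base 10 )139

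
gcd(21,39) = 3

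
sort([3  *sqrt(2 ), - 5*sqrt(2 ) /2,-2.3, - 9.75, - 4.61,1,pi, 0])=[-9.75 , - 4.61, - 5 *sqrt(2)/2, - 2.3,0,1, pi,3*sqrt( 2) ]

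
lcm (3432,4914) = 216216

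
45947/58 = 45947/58 = 792.19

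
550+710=1260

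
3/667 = 3/667 =0.00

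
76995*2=153990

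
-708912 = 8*(- 88614)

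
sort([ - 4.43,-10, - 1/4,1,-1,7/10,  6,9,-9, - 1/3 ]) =[-10, - 9,-4.43, -1,-1/3, - 1/4, 7/10,1,6 , 9]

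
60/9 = 6 + 2/3 = 6.67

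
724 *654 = 473496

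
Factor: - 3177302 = -2^1 *953^1*1667^1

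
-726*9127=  - 6626202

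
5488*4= 21952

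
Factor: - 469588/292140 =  - 3^ ( - 3)*5^( - 1)*7^1*31^1= - 217/135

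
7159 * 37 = 264883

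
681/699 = 227/233 = 0.97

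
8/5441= 8/5441 = 0.00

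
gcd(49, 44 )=1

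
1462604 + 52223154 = 53685758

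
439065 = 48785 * 9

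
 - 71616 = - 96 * 746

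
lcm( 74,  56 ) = 2072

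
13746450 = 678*20275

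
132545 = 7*18935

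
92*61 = 5612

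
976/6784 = 61/424   =  0.14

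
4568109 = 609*7501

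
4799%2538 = 2261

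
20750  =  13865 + 6885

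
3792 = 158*24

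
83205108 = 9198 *9046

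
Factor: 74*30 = 2220 = 2^2*3^1*5^1*37^1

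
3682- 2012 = 1670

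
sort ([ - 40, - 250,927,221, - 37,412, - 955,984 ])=[ - 955, - 250, - 40, - 37, 221, 412, 927, 984]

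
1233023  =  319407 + 913616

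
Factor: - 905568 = -2^5*3^1 * 9433^1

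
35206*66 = 2323596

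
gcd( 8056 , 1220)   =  4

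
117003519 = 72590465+44413054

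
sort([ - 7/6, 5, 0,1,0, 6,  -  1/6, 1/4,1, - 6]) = [-6 ,-7/6, - 1/6,  0,0,  1/4,1, 1,5,6]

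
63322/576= 31661/288 = 109.93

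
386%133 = 120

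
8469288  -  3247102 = 5222186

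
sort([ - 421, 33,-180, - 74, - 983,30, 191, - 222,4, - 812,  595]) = [ - 983, - 812, - 421, - 222, - 180, - 74,  4, 30,  33, 191,  595 ] 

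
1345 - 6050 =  - 4705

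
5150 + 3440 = 8590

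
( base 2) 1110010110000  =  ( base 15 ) 2299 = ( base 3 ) 101002000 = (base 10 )7344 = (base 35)5YT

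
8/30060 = 2/7515 = 0.00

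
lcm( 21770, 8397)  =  587790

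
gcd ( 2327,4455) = 1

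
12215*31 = 378665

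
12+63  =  75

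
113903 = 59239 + 54664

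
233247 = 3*77749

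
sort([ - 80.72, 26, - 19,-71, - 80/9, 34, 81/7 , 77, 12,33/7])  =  [-80.72, - 71, - 19, - 80/9, 33/7, 81/7 , 12,26, 34,77] 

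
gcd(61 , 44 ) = 1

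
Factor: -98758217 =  - 37^1*41^1*65101^1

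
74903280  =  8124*9220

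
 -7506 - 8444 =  - 15950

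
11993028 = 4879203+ 7113825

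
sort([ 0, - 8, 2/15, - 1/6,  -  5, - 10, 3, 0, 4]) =[- 10, -8,-5,  -  1/6, 0, 0,  2/15, 3,4]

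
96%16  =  0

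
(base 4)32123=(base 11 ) 76a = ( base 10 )923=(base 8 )1633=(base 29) 12o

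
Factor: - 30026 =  - 2^1*15013^1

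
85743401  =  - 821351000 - -907094401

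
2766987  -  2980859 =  - 213872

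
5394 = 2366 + 3028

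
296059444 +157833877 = 453893321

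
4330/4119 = 4330/4119 = 1.05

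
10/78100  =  1/7810   =  0.00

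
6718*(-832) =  - 5589376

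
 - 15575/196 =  - 2225/28 = -79.46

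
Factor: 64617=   3^1*7^1*17^1*181^1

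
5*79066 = 395330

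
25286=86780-61494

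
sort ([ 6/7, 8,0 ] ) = [ 0, 6/7, 8 ]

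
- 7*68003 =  - 476021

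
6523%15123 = 6523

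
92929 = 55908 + 37021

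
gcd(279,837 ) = 279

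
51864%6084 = 3192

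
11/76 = 11/76 = 0.14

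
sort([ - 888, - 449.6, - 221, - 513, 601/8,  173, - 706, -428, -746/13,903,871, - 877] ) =[  -  888, - 877, - 706,-513, - 449.6, - 428, - 221, - 746/13 , 601/8,173, 871 , 903 ]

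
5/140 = 1/28=0.04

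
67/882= 67/882 = 0.08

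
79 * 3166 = 250114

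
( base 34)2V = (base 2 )1100011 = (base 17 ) 5E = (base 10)99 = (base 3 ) 10200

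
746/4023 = 746/4023 = 0.19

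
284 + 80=364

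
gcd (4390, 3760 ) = 10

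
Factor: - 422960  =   - 2^4 *5^1*17^1*311^1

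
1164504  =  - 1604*( - 726 ) 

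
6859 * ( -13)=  -89167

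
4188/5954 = 2094/2977 = 0.70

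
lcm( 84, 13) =1092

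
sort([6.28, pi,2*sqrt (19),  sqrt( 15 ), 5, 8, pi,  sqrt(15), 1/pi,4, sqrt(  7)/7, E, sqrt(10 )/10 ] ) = [ sqrt (10)/10, 1/pi,sqrt(7 ) /7,E, pi,pi, sqrt( 15 ), sqrt( 15), 4,5 , 6.28, 8, 2*sqrt( 19) ]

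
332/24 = 83/6=   13.83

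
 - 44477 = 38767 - 83244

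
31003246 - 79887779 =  - 48884533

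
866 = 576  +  290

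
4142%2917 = 1225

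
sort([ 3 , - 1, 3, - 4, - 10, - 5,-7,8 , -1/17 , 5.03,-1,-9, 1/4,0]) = [ - 10, - 9, - 7, - 5, - 4, - 1, - 1, - 1/17, 0,1/4,3,3,5.03,8]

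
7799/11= 709 = 709.00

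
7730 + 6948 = 14678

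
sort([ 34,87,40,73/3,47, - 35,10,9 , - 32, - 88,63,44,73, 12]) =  [  -  88, -35, - 32, 9, 10,12,73/3,34,40 , 44,47,  63, 73,87]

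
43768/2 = 21884 = 21884.00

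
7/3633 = 1/519   =  0.00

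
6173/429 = 6173/429 = 14.39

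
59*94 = 5546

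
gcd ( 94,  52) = 2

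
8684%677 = 560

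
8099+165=8264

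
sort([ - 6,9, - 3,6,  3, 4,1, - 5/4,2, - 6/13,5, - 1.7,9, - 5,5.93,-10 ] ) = [ - 10, - 6 ,-5,- 3, - 1.7, - 5/4, - 6/13 , 1, 2,3, 4,5,5.93,6,9 , 9] 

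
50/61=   50/61 =0.82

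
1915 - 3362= - 1447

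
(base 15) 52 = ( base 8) 115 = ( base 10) 77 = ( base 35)27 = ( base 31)2F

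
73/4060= 73/4060 = 0.02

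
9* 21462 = 193158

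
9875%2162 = 1227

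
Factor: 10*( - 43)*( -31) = 2^1*5^1* 31^1 * 43^1 =13330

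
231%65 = 36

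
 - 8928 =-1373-7555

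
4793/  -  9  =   - 4793/9= - 532.56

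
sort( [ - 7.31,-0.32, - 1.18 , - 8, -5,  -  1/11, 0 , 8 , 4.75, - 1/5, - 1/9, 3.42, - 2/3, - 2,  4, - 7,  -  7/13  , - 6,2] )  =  [ - 8, - 7.31,-7, - 6,-5, - 2 , - 1.18,-2/3, - 7/13, - 0.32, - 1/5  , - 1/9, - 1/11,0, 2,3.42,4,4.75, 8 ] 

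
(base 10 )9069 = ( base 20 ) 12D9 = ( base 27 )cbo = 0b10001101101101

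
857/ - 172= - 5 +3/172 = - 4.98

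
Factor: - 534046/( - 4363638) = 267023/2181819 =3^( - 1 )*257^1*1039^1*727273^(- 1) 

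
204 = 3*68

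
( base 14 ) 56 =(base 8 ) 114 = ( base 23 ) 37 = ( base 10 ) 76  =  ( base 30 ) 2G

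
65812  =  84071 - 18259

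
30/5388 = 5/898 = 0.01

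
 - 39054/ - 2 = 19527/1 = 19527.00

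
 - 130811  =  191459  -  322270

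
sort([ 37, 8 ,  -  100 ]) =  [  -  100, 8, 37 ]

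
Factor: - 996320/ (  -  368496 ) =62270/23031 = 2^1*3^( - 3)*5^1*13^1 * 479^1*853^( - 1)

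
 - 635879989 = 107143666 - 743023655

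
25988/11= 2362  +  6/11 = 2362.55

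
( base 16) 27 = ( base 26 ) 1d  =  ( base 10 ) 39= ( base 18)23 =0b100111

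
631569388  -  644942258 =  - 13372870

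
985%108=13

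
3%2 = 1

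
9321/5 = 1864 + 1/5 =1864.20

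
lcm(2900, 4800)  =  139200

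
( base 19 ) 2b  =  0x31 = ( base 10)49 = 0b110001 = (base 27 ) 1m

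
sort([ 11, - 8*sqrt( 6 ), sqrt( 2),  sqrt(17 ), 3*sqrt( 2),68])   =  [ - 8*sqrt( 6 ), sqrt( 2 ), sqrt( 17),3*sqrt(2) , 11, 68]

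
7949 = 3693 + 4256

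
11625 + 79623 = 91248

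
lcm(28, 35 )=140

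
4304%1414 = 62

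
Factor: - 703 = - 19^1*37^1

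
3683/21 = 175+8/21 = 175.38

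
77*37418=2881186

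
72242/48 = 36121/24 = 1505.04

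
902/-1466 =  - 451/733 = - 0.62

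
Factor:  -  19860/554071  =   - 2^2*3^1*5^1*7^( - 1)*331^1*79153^( - 1)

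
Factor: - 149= - 149^1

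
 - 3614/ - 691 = 5 + 159/691 = 5.23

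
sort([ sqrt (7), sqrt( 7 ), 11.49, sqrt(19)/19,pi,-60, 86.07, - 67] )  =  [-67,-60, sqrt ( 19 ) /19, sqrt(7), sqrt( 7), pi, 11.49,86.07] 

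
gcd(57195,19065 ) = 19065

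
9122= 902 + 8220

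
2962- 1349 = 1613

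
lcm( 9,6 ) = 18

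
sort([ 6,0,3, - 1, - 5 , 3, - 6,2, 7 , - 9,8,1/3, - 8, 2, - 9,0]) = [ - 9,-9, - 8, - 6, - 5, - 1, 0, 0,  1/3, 2, 2,3,3,6, 7, 8] 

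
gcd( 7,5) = 1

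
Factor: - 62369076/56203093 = -2^2*3^1*7^1  *  11^1*31^( -1)*67499^1*1813003^( - 1) 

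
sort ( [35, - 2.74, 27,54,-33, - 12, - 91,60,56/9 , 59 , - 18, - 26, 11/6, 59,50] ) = [-91, - 33, - 26, -18, - 12,-2.74,11/6 , 56/9, 27,35, 50,54, 59, 59, 60]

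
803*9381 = 7532943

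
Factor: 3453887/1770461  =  7^( - 1)*11^(-1) * 23^1*22993^(  -  1)*150169^1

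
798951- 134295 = 664656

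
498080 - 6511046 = -6012966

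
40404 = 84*481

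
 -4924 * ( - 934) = 4599016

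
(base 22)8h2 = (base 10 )4248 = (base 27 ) 5m9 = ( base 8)10230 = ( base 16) 1098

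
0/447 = 0 = 0.00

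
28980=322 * 90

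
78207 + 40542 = 118749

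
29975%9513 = 1436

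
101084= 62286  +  38798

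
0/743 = 0 = 0.00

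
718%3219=718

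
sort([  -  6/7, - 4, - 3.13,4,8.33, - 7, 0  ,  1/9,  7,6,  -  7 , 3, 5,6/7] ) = [ - 7,-7,  -  4, - 3.13 ,-6/7,0 , 1/9,6/7, 3,4, 5,6,7,8.33 ]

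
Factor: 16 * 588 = 2^6*3^1*7^2 = 9408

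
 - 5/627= - 5/627 = - 0.01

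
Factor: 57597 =3^1*73^1*263^1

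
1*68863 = 68863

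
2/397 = 2/397 = 0.01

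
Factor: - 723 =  - 3^1*241^1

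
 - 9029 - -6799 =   -  2230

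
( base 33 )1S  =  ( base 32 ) 1T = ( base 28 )25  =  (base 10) 61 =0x3d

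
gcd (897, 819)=39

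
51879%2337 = 465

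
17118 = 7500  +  9618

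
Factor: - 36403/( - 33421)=19^( - 1)*59^1 * 617^1*1759^( - 1 ) 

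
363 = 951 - 588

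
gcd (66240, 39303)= 9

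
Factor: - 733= - 733^1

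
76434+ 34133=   110567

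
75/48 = 25/16 = 1.56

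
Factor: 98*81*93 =2^1*3^5*7^2*31^1 = 738234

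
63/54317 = 63/54317 = 0.00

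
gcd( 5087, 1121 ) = 1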